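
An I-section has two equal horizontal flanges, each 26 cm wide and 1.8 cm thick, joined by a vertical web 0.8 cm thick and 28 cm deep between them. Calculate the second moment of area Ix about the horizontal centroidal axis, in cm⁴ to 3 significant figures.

Treat the section as a set of non-overlapping primitives; coordinates are from the bounding-box lower-left.
Bottom flange: 26 × 1.8, A = 46.8 cm², y = 0.9 cm, Ī = 12.636 cm⁴.
Web: 0.8 × 28, A = 22.4 cm², y = 15.8 cm, Ī = 1463.5 cm⁴.
Top flange: 26 × 1.8, A = 46.8 cm², y = 30.7 cm, Ī = 12.636 cm⁴.
By symmetry the centroid is at mid-height, ȳ = 15.8 cm.
Transfer each piece to the horizontal centroidal axis using Ī + A·d² with d = y − 15.8:
  bottom flange: d = -14.9 cm → contributes +10 403 cm⁴
  web: d = 0 cm → contributes +1463.5 cm⁴
  top flange: d = 14.9 cm → contributes +10 403 cm⁴
Total I = 22 269 cm⁴.

Ix ≈ 2.23 × 10⁴ cm⁴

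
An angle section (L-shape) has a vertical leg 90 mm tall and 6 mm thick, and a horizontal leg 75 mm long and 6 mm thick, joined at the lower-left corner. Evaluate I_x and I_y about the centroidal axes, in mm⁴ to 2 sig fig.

Split into non-overlapping primitives; take the origin at the lower-left of the bounding box.
Vertical leg: 6 × 90, A = 540 mm², y = 45 mm, Ī = 364 500 mm⁴.
Horizontal leg (remainder): 69 × 6, A = 414 mm², y = 3 mm, Ī = 1 242 mm⁴.
Centroid: ȳ = ΣA·y / ΣA = 26.77 mm.
Transfer each piece to the centroidal x-axis using Ī + A·d² with d = y − 26.77:
  vertical leg: d = 18.23 mm → contributes +543 889 mm⁴
  horizontal leg (remainder): d = -23.77 mm → contributes +235 228 mm⁴
Total I = 779 117 mm⁴.
For the y-axis: x̄ = 19.27 mm.
Repeating about the centroidal y-axis gives I_y = 495 415 mm⁴.

I_x ≈ 7.8 × 10⁵ mm⁴, I_y ≈ 5.0 × 10⁵ mm⁴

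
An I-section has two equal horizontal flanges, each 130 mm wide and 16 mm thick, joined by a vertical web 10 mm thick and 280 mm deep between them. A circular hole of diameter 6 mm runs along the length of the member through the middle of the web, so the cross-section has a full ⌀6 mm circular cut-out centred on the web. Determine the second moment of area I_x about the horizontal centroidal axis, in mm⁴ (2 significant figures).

Split into non-overlapping primitives; take the origin at the lower-left of the bounding box.
Bottom flange: 130 × 16, A = 2 080 mm², y = 8 mm, Ī = 44 373 mm⁴.
Web: 10 × 280, A = 2 800 mm², y = 156 mm, Ī = 18 293 333 mm⁴.
Top flange: 130 × 16, A = 2 080 mm², y = 304 mm, Ī = 44 373 mm⁴.
Hole (subtracted): ⌀6, A = 28.27 mm², y = 156 mm, Ī = 63.62 mm⁴.
By symmetry the centroid is at mid-height, ȳ = 156 mm.
Transfer each piece to the horizontal centroidal axis using Ī + A·d² with d = y − 156:
  bottom flange: d = -148 mm → contributes +45 604 693 mm⁴
  web: d = 0 mm → contributes +18 293 333 mm⁴
  top flange: d = 148 mm → contributes +45 604 693 mm⁴
  hole: d = 0 mm → contributes −63.62 mm⁴
Total I = 109 502 656 mm⁴.

I_x ≈ 1.1 × 10⁸ mm⁴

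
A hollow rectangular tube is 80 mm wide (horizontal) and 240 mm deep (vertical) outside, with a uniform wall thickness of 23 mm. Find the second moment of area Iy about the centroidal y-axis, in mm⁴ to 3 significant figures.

Iy ≈ 9.60 × 10⁶ mm⁴

Break the section into simple shapes (no overlaps), measuring from the bottom-left corner of the bounding box.
Outer rectangle: 80 × 240, A = 19 200 mm², x = 40 mm, Ī = 10 240 000 mm⁴.
Inner void (subtracted): 34 × 194, A = 6 596 mm², x = 40 mm, Ī = 635 415 mm⁴.
By symmetry the centroid is at mid-width, x̄ = 40 mm.
All pieces are centred on the centroidal y-axis, so I = ΣĪ (holes subtracted) = 9 604 585 mm⁴.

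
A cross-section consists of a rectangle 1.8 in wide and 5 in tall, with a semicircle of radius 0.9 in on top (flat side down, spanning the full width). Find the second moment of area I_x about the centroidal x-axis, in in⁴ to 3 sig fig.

I_x ≈ 28.1 in⁴

Decompose the section into non-overlapping parts with the origin at the bottom-left of its bounding rectangle.
Rectangular body: 1.8 × 5, A = 9 in², y = 2.5 in, Ī = 18.75 in⁴.
Semicircular cap: semicircle r = 0.9, A = 1.2723 in², y = 5.382 in, Ī = 0.072012 in⁴.
Centroid: ȳ = ΣA·y / ΣA = 2.857 in.
Transfer each piece to the centroidal x-axis using Ī + A·d² with d = y − 2.857:
  rectangular body: d = -0.35696 in → contributes +19.897 in⁴
  semicircular cap: d = 2.525 in → contributes +8.1841 in⁴
Total I = 28.081 in⁴.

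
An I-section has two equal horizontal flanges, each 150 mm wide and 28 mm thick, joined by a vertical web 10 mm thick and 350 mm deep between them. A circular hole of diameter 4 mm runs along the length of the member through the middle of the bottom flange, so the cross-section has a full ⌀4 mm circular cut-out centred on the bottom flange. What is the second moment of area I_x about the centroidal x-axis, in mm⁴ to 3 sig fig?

Split into non-overlapping primitives; take the origin at the lower-left of the bounding box.
Bottom flange: 150 × 28, A = 4 200 mm², y = 14 mm, Ī = 274 400 mm⁴.
Web: 10 × 350, A = 3 500 mm², y = 203 mm, Ī = 35 729 167 mm⁴.
Top flange: 150 × 28, A = 4 200 mm², y = 392 mm, Ī = 274 400 mm⁴.
Hole (subtracted): ⌀4, A = 12.566 mm², y = 14 mm, Ī = 12.566 mm⁴.
Centroid: ȳ = ΣA·y / ΣA = 203.2 mm.
Transfer each piece to the centroidal x-axis using Ī + A·d² with d = y − 203.2:
  bottom flange: d = -189.2 mm → contributes +150 619 961 mm⁴
  web: d = -0.19979 mm → contributes +35 729 306 mm⁴
  top flange: d = 188.8 mm → contributes +149 985 574 mm⁴
  hole: d = -189.2 mm → contributes −449 845 mm⁴
Total I = 335 884 996 mm⁴.

I_x ≈ 3.36 × 10⁸ mm⁴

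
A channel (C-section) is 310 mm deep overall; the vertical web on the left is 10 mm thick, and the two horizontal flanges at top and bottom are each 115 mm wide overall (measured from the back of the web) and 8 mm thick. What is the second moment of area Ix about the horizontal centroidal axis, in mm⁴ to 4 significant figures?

Treat the section as a set of non-overlapping primitives; coordinates are from the bounding-box lower-left.
Web: 10 × 310, A = 3 100 mm², y = 155 mm, Ī = 24 825 833 mm⁴.
Top flange (beyond web): 105 × 8, A = 840 mm², y = 306 mm, Ī = 4 480 mm⁴.
Bottom flange (beyond web): 105 × 8, A = 840 mm², y = 4 mm, Ī = 4 480 mm⁴.
By symmetry the centroid is at mid-height, ȳ = 155 mm.
Transfer each piece to the horizontal centroidal axis using Ī + A·d² with d = y − 155:
  web: d = 0 mm → contributes +24 825 833 mm⁴
  top flange (beyond web): d = 151 mm → contributes +19 157 320 mm⁴
  bottom flange (beyond web): d = -151 mm → contributes +19 157 320 mm⁴
Total I = 63 140 473 mm⁴.

Ix ≈ 6.314 × 10⁷ mm⁴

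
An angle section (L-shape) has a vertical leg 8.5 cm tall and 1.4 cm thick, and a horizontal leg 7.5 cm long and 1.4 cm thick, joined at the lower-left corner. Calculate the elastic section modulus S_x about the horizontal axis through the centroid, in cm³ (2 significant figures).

Treat the section as a set of non-overlapping primitives; coordinates are from the bounding-box lower-left.
Vertical leg: 1.4 × 8.5, A = 11.9 cm², y = 4.25 cm, Ī = 71.65 cm⁴.
Horizontal leg (remainder): 6.1 × 1.4, A = 8.54 cm², y = 0.7 cm, Ī = 1.395 cm⁴.
Centroid: ȳ = ΣA·y / ΣA = 2.767 cm.
Transfer each piece to the horizontal axis through the centroid using Ī + A·d² with d = y − 2.767:
  vertical leg: d = 1.483 cm → contributes +97.83 cm⁴
  horizontal leg (remainder): d = -2.067 cm → contributes +37.87 cm⁴
Total I = 135.7 cm⁴.
Extreme fibre distance c = 5.733 cm; S = I/c = 23.67 cm³.

S_x ≈ 24 cm³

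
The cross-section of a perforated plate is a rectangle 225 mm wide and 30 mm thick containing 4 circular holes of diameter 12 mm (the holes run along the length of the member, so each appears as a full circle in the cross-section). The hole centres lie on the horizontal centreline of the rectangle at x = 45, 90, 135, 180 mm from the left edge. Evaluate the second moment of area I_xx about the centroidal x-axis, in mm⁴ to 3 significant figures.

I_xx ≈ 5.02 × 10⁵ mm⁴

Split into non-overlapping primitives; take the origin at the lower-left of the bounding box.
Plate: 225 × 30, A = 6 750 mm², y = 15 mm, Ī = 506 250 mm⁴.
Hole 1 (subtracted): ⌀12, A = 113.1 mm², y = 15 mm, Ī = 1017.9 mm⁴.
Hole 2 (subtracted): ⌀12, A = 113.1 mm², y = 15 mm, Ī = 1017.9 mm⁴.
Hole 3 (subtracted): ⌀12, A = 113.1 mm², y = 15 mm, Ī = 1017.9 mm⁴.
Hole 4 (subtracted): ⌀12, A = 113.1 mm², y = 15 mm, Ī = 1017.9 mm⁴.
By symmetry the centroid is at mid-height, ȳ = 15 mm.
All pieces are centred on the centroidal x-axis, so I = ΣĪ (holes subtracted) = 502 178 mm⁴.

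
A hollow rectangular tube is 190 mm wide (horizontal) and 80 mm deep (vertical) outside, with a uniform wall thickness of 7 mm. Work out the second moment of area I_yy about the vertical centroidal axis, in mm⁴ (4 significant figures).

I_yy ≈ 1.574 × 10⁷ mm⁴

Split into non-overlapping primitives; take the origin at the lower-left of the bounding box.
Outer rectangle: 190 × 80, A = 15 200 mm², x = 95 mm, Ī = 45 726 667 mm⁴.
Inner void (subtracted): 176 × 66, A = 11 616 mm², x = 95 mm, Ī = 29 984 768 mm⁴.
By symmetry the centroid is at mid-width, x̄ = 95 mm.
All pieces are centred on the vertical centroidal axis, so I = ΣĪ (holes subtracted) = 15 741 899 mm⁴.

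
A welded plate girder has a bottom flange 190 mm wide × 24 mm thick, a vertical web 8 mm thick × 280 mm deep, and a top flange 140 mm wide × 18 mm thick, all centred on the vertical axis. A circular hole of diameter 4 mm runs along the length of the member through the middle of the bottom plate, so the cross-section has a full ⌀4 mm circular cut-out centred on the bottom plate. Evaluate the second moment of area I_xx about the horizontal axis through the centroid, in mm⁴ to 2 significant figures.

I_xx ≈ 1.7 × 10⁸ mm⁴

Treat the section as a set of non-overlapping primitives; coordinates are from the bounding-box lower-left.
Bottom plate: 190 × 24, A = 4 560 mm², y = 12 mm, Ī = 218 880 mm⁴.
Web plate: 8 × 280, A = 2 240 mm², y = 164 mm, Ī = 14 634 667 mm⁴.
Top plate: 140 × 18, A = 2 520 mm², y = 313 mm, Ī = 68 040 mm⁴.
Hole (subtracted): ⌀4, A = 12.57 mm², y = 12 mm, Ī = 12.57 mm⁴.
Centroid: ȳ = ΣA·y / ΣA = 130.1 mm.
Transfer each piece to the horizontal axis through the centroid using Ī + A·d² with d = y − 130.1:
  bottom plate: d = -118.1 mm → contributes +63 795 924 mm⁴
  web plate: d = 33.92 mm → contributes +17 212 291 mm⁴
  top plate: d = 182.9 mm → contributes +84 388 706 mm⁴
  hole: d = -118.1 mm → contributes −175 217 mm⁴
Total I = 165 221 704 mm⁴.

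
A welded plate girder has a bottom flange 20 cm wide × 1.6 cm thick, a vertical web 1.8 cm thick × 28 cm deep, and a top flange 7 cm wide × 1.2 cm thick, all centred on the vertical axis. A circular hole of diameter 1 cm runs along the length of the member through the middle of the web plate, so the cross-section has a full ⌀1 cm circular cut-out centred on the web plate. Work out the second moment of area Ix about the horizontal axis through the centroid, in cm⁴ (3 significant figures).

Decompose the section into non-overlapping parts with the origin at the bottom-left of its bounding rectangle.
Bottom plate: 20 × 1.6, A = 32 cm², y = 0.8 cm, Ī = 6.8267 cm⁴.
Web plate: 1.8 × 28, A = 50.4 cm², y = 15.6 cm, Ī = 3292.8 cm⁴.
Top plate: 7 × 1.2, A = 8.4 cm², y = 30.2 cm, Ī = 1.008 cm⁴.
Hole (subtracted): ⌀1, A = 0.7854 cm², y = 15.6 cm, Ī = 0.049087 cm⁴.
Centroid: ȳ = ΣA·y / ΣA = 11.701 cm.
Transfer each piece to the horizontal axis through the centroid using Ī + A·d² with d = y − 11.701:
  bottom plate: d = -10.901 cm → contributes +3809.5 cm⁴
  web plate: d = 3.8989 cm → contributes +4 059 cm⁴
  top plate: d = 18.499 cm → contributes +2875.6 cm⁴
  hole: d = 3.8989 cm → contributes −11.988 cm⁴
Total I = 10 732 cm⁴.

Ix ≈ 1.07 × 10⁴ cm⁴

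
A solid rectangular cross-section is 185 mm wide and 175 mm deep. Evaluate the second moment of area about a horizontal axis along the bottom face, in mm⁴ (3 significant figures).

The section: 185 × 175, A = 32 375 mm², y = 87.5 mm, Ī = 82 623 698 mm⁴.
Transfer it to the base of the section using Ī + A·d² with d = y − 0:
  the section: d = 87.5 mm → contributes +330 494 792 mm⁴
Total I = 330 494 792 mm⁴.

I_base ≈ 3.30 × 10⁸ mm⁴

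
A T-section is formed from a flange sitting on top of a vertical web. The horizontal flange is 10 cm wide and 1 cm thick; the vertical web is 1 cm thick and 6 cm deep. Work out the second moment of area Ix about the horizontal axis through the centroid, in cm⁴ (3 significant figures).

Ix ≈ 64.8 cm⁴

Break the section into simple shapes (no overlaps), measuring from the bottom-left corner of the bounding box.
Flange: 10 × 1, A = 10 cm², y = 6.5 cm, Ī = 0.83333 cm⁴.
Web: 1 × 6, A = 6 cm², y = 3 cm, Ī = 18 cm⁴.
Centroid: ȳ = ΣA·y / ΣA = 5.1875 cm.
Transfer each piece to the horizontal axis through the centroid using Ī + A·d² with d = y − 5.1875:
  flange: d = 1.3125 cm → contributes +18.06 cm⁴
  web: d = -2.1875 cm → contributes +46.711 cm⁴
Total I = 64.771 cm⁴.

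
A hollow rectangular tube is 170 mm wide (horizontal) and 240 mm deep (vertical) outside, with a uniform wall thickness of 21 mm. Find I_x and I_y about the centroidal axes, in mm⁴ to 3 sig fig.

I_x ≈ 1.13 × 10⁸ mm⁴, I_y ≈ 6.37 × 10⁷ mm⁴

Treat the section as a set of non-overlapping primitives; coordinates are from the bounding-box lower-left.
Outer rectangle: 170 × 240, A = 40 800 mm², y = 120 mm, Ī = 195 840 000 mm⁴.
Inner void (subtracted): 128 × 198, A = 25 344 mm², y = 120 mm, Ī = 82 798 848 mm⁴.
By symmetry the centroid is at mid-height, ȳ = 120 mm.
All pieces are centred on the centroidal x-axis, so I = ΣĪ (holes subtracted) = 113 041 152 mm⁴.
Repeating about the centroidal y-axis gives I_y = 63 656 992 mm⁴.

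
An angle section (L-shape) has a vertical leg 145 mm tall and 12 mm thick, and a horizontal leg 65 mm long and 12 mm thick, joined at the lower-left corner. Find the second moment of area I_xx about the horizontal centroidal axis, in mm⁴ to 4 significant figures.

Treat the section as a set of non-overlapping primitives; coordinates are from the bounding-box lower-left.
Vertical leg: 12 × 145, A = 1 740 mm², y = 72.5 mm, Ī = 3 048 625 mm⁴.
Horizontal leg (remainder): 53 × 12, A = 636 mm², y = 6 mm, Ī = 7 632 mm⁴.
Centroid: ȳ = ΣA·y / ΣA = 54.6995 mm.
Transfer each piece to the horizontal centroidal axis using Ī + A·d² with d = y − 54.6995:
  vertical leg: d = 17.8005 mm → contributes +3 599 958 mm⁴
  horizontal leg (remainder): d = -48.6995 mm → contributes +1 515 996 mm⁴
Total I = 5 115 953 mm⁴.

I_xx ≈ 5.116 × 10⁶ mm⁴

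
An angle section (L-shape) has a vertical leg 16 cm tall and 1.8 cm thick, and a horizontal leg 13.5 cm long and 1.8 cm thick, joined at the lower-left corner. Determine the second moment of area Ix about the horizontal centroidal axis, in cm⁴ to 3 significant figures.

Ix ≈ 1230 cm⁴

Break the section into simple shapes (no overlaps), measuring from the bottom-left corner of the bounding box.
Vertical leg: 1.8 × 16, A = 28.8 cm², y = 8 cm, Ī = 614.4 cm⁴.
Horizontal leg (remainder): 11.7 × 1.8, A = 21.06 cm², y = 0.9 cm, Ī = 5.6862 cm⁴.
Centroid: ȳ = ΣA·y / ΣA = 5.0011 cm.
Transfer each piece to the horizontal centroidal axis using Ī + A·d² with d = y − 5.0011:
  vertical leg: d = 2.9989 cm → contributes +873.41 cm⁴
  horizontal leg (remainder): d = -4.1011 cm → contributes +359.89 cm⁴
Total I = 1233.3 cm⁴.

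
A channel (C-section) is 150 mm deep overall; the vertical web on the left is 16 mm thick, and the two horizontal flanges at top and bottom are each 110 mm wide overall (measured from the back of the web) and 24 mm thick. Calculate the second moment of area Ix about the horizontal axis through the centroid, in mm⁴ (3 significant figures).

Split into non-overlapping primitives; take the origin at the lower-left of the bounding box.
Web: 16 × 150, A = 2 400 mm², y = 75 mm, Ī = 4 500 000 mm⁴.
Top flange (beyond web): 94 × 24, A = 2 256 mm², y = 138 mm, Ī = 108 288 mm⁴.
Bottom flange (beyond web): 94 × 24, A = 2 256 mm², y = 12 mm, Ī = 108 288 mm⁴.
By symmetry the centroid is at mid-height, ȳ = 75 mm.
Transfer each piece to the horizontal axis through the centroid using Ī + A·d² with d = y − 75:
  web: d = 0 mm → contributes +4 500 000 mm⁴
  top flange (beyond web): d = 63 mm → contributes +9 062 352 mm⁴
  bottom flange (beyond web): d = -63 mm → contributes +9 062 352 mm⁴
Total I = 22 624 704 mm⁴.

Ix ≈ 2.26 × 10⁷ mm⁴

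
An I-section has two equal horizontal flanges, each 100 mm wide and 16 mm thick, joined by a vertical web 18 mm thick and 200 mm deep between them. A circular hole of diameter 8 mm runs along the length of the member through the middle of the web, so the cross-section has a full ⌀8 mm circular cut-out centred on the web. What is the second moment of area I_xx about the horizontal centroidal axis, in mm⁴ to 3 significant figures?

I_xx ≈ 4.94 × 10⁷ mm⁴

Split into non-overlapping primitives; take the origin at the lower-left of the bounding box.
Bottom flange: 100 × 16, A = 1 600 mm², y = 8 mm, Ī = 34 133 mm⁴.
Web: 18 × 200, A = 3 600 mm², y = 116 mm, Ī = 12 000 000 mm⁴.
Top flange: 100 × 16, A = 1 600 mm², y = 224 mm, Ī = 34 133 mm⁴.
Hole (subtracted): ⌀8, A = 50.265 mm², y = 116 mm, Ī = 201.06 mm⁴.
By symmetry the centroid is at mid-height, ȳ = 116 mm.
Transfer each piece to the horizontal centroidal axis using Ī + A·d² with d = y − 116:
  bottom flange: d = -108 mm → contributes +18 696 533 mm⁴
  web: d = 0 mm → contributes +12 000 000 mm⁴
  top flange: d = 108 mm → contributes +18 696 533 mm⁴
  hole: d = 0 mm → contributes −201.06 mm⁴
Total I = 49 392 866 mm⁴.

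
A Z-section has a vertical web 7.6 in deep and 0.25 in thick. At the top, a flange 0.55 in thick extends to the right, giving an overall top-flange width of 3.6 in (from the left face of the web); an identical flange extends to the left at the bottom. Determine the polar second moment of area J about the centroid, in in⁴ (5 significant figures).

Decompose the section into non-overlapping parts with the origin at the bottom-left of its bounding rectangle.
Web: 0.25 × 7.6, A = 1.9 in², y = 3.8 in, Ī = 9.145333 in⁴.
Top flange (beyond web): 3.35 × 0.55, A = 1.8425 in², y = 7.325 in, Ī = 0.04644635 in⁴.
Bottom flange (beyond web): 3.35 × 0.55, A = 1.8425 in², y = 0.275 in, Ī = 0.04644635 in⁴.
Centroid: ȳ = ΣA·y / ΣA = 3.8 in.
Transfer each piece to the centroidal x-axis using Ī + A·d² with d = y − 3.8:
  web: d = 0 in → contributes +9.145333 in⁴
  top flange (beyond web): d = 3.525 in → contributes +22.94066 in⁴
  bottom flange (beyond web): d = -3.525 in → contributes +22.94066 in⁴
Total I = 55.02665 in⁴.
For the y-axis: x̄ = 3.475 in.
Repeating about the centroidal y-axis gives I_y = 15.39554 in⁴.
Polar second moment: J = I_x + I_y = 70.42219 in⁴.

J ≈ 70.422 in⁴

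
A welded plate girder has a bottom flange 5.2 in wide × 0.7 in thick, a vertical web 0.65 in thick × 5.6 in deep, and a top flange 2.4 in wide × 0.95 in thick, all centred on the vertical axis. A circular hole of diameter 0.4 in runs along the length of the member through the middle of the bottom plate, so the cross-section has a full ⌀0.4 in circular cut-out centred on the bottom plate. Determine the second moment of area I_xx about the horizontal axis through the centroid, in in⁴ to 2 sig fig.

I_xx ≈ 68 in⁴

Decompose the section into non-overlapping parts with the origin at the bottom-left of its bounding rectangle.
Bottom plate: 5.2 × 0.7, A = 3.64 in², y = 0.35 in, Ī = 0.1486 in⁴.
Web plate: 0.65 × 5.6, A = 3.64 in², y = 3.5 in, Ī = 9.513 in⁴.
Top plate: 2.4 × 0.95, A = 2.28 in², y = 6.775 in, Ī = 0.1715 in⁴.
Hole (subtracted): ⌀0.4, A = 0.1257 in², y = 0.35 in, Ī = 0.001257 in⁴.
Centroid: ȳ = ΣA·y / ΣA = 3.118 in.
Transfer each piece to the horizontal axis through the centroid using Ī + A·d² with d = y − 3.118:
  bottom plate: d = -2.768 in → contributes +28.04 in⁴
  web plate: d = 0.3819 in → contributes +10.04 in⁴
  top plate: d = 3.657 in → contributes +30.66 in⁴
  hole: d = -2.768 in → contributes −0.9641 in⁴
Total I = 67.78 in⁴.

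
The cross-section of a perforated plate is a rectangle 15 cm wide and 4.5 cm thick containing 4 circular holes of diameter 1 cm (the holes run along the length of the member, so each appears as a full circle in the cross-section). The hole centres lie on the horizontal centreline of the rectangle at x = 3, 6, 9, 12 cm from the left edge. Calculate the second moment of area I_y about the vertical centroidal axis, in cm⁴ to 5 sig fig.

I_y ≈ 1230.1 cm⁴

Split into non-overlapping primitives; take the origin at the lower-left of the bounding box.
Plate: 15 × 4.5, A = 67.5 cm², x = 7.5 cm, Ī = 1265.625 cm⁴.
Hole 1 (subtracted): ⌀1, A = 0.7853982 cm², x = 3 cm, Ī = 0.04908739 cm⁴.
Hole 2 (subtracted): ⌀1, A = 0.7853982 cm², x = 6 cm, Ī = 0.04908739 cm⁴.
Hole 3 (subtracted): ⌀1, A = 0.7853982 cm², x = 9 cm, Ī = 0.04908739 cm⁴.
Hole 4 (subtracted): ⌀1, A = 0.7853982 cm², x = 12 cm, Ī = 0.04908739 cm⁴.
By symmetry the centroid is at mid-width, x̄ = 7.5 cm.
Transfer each piece to the vertical centroidal axis using Ī + A·d² with d = x − 7.5:
  plate: d = 0 cm → contributes +1265.625 cm⁴
  hole 1: d = -4.5 cm → contributes −15.9534 cm⁴
  hole 2: d = -1.5 cm → contributes −1.816233 cm⁴
  hole 3: d = 1.5 cm → contributes −1.816233 cm⁴
  hole 4: d = 4.5 cm → contributes −15.9534 cm⁴
Total I = 1230.086 cm⁴.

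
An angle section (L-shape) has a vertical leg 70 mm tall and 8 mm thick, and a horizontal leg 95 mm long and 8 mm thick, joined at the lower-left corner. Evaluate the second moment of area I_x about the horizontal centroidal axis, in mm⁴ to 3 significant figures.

I_x ≈ 5.31 × 10⁵ mm⁴

Split into non-overlapping primitives; take the origin at the lower-left of the bounding box.
Vertical leg: 8 × 70, A = 560 mm², y = 35 mm, Ī = 228 667 mm⁴.
Horizontal leg (remainder): 87 × 8, A = 696 mm², y = 4 mm, Ī = 3 712 mm⁴.
Centroid: ȳ = ΣA·y / ΣA = 17.822 mm.
Transfer each piece to the horizontal centroidal axis using Ī + A·d² with d = y − 17.822:
  vertical leg: d = 17.178 mm → contributes +393 920 mm⁴
  horizontal leg (remainder): d = -13.822 mm → contributes +136 675 mm⁴
Total I = 530 595 mm⁴.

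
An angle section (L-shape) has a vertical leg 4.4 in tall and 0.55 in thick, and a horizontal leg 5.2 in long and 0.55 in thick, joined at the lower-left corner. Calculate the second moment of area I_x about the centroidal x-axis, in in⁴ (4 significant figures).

I_x ≈ 8.576 in⁴

Split into non-overlapping primitives; take the origin at the lower-left of the bounding box.
Vertical leg: 0.55 × 4.4, A = 2.42 in², y = 2.2 in, Ī = 3.90427 in⁴.
Horizontal leg (remainder): 4.65 × 0.55, A = 2.5575 in², y = 0.275 in, Ī = 0.0644703 in⁴.
Centroid: ȳ = ΣA·y / ΣA = 1.21091 in.
Transfer each piece to the centroidal x-axis using Ī + A·d² with d = y − 1.21091:
  vertical leg: d = 0.989088 in → contributes +6.27174 in⁴
  horizontal leg (remainder): d = -0.935912 in → contributes +2.30466 in⁴
Total I = 8.57641 in⁴.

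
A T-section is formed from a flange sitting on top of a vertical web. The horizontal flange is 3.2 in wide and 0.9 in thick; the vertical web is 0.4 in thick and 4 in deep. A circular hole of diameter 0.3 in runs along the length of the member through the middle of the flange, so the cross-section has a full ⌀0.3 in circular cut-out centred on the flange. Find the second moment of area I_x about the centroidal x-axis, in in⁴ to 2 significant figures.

Treat the section as a set of non-overlapping primitives; coordinates are from the bounding-box lower-left.
Flange: 3.2 × 0.9, A = 2.88 in², y = 4.45 in, Ī = 0.1944 in⁴.
Web: 0.4 × 4, A = 1.6 in², y = 2 in, Ī = 2.133 in⁴.
Hole (subtracted): ⌀0.3, A = 0.07069 in², y = 4.45 in, Ī = 0.0003976 in⁴.
Centroid: ȳ = ΣA·y / ΣA = 3.561 in.
Transfer each piece to the centroidal x-axis using Ī + A·d² with d = y − 3.561:
  flange: d = 0.889 in → contributes +2.471 in⁴
  web: d = -1.561 in → contributes +6.032 in⁴
  hole: d = 0.889 in → contributes −0.05627 in⁴
Total I = 8.446 in⁴.

I_x ≈ 8.4 in⁴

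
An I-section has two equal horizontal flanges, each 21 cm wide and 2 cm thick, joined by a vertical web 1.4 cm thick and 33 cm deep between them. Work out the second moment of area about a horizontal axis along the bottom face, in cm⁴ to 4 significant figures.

Break the section into simple shapes (no overlaps), measuring from the bottom-left corner of the bounding box.
Bottom flange: 21 × 2, A = 42 cm², y = 1 cm, Ī = 14 cm⁴.
Web: 1.4 × 33, A = 46.2 cm², y = 18.5 cm, Ī = 4192.65 cm⁴.
Top flange: 21 × 2, A = 42 cm², y = 36 cm, Ī = 14 cm⁴.
Transfer each piece to the bottom edge using Ī + A·d² with d = y − 0:
  bottom flange: d = 1 cm → contributes +56 cm⁴
  web: d = 18.5 cm → contributes +20004.6 cm⁴
  top flange: d = 36 cm → contributes +54 446 cm⁴
Total I = 74506.6 cm⁴.

I_base ≈ 7.451 × 10⁴ cm⁴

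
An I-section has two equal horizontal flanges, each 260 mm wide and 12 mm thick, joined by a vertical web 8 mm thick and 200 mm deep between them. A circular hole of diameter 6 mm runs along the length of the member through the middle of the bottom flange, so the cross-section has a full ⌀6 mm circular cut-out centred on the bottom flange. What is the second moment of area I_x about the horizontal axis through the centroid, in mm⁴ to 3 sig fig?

I_x ≈ 7.52 × 10⁷ mm⁴

Split into non-overlapping primitives; take the origin at the lower-left of the bounding box.
Bottom flange: 260 × 12, A = 3 120 mm², y = 6 mm, Ī = 37 440 mm⁴.
Web: 8 × 200, A = 1 600 mm², y = 112 mm, Ī = 5 333 333 mm⁴.
Top flange: 260 × 12, A = 3 120 mm², y = 218 mm, Ī = 37 440 mm⁴.
Hole (subtracted): ⌀6, A = 28.274 mm², y = 6 mm, Ī = 63.617 mm⁴.
Centroid: ȳ = ΣA·y / ΣA = 112.38 mm.
Transfer each piece to the horizontal axis through the centroid using Ī + A·d² with d = y − 112.38:
  bottom flange: d = -106.38 mm → contributes +35 347 990 mm⁴
  web: d = -0.38366 mm → contributes +5 333 569 mm⁴
  top flange: d = 105.62 mm → contributes +34 840 448 mm⁴
  hole: d = -106.38 mm → contributes −320 058 mm⁴
Total I = 75 201 949 mm⁴.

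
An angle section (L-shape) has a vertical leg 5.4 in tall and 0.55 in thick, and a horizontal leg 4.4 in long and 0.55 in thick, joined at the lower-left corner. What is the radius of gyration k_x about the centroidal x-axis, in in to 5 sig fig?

k_x ≈ 1.6906 in

Decompose the section into non-overlapping parts with the origin at the bottom-left of its bounding rectangle.
Vertical leg: 0.55 × 5.4, A = 2.97 in², y = 2.7 in, Ī = 7.2171 in⁴.
Horizontal leg (remainder): 3.85 × 0.55, A = 2.1175 in², y = 0.275 in, Ī = 0.05337865 in⁴.
Centroid: ȳ = ΣA·y / ΣA = 1.690676 in.
Transfer each piece to the centroidal x-axis using Ī + A·d² with d = y − 1.690676:
  vertical leg: d = 1.009324 in → contributes +10.24274 in⁴
  horizontal leg (remainder): d = -1.415676 in → contributes +4.29714 in⁴
Total I = 14.53988 in⁴.
Radius of gyration: k = √(I/A) = √(14.53988 / 5.0875) = 1.690551 in.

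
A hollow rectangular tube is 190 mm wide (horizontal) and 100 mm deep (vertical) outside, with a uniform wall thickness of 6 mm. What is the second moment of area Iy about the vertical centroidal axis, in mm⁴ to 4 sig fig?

Iy ≈ 1.580 × 10⁷ mm⁴

Decompose the section into non-overlapping parts with the origin at the bottom-left of its bounding rectangle.
Outer rectangle: 190 × 100, A = 19 000 mm², x = 95 mm, Ī = 57 158 333 mm⁴.
Inner void (subtracted): 178 × 88, A = 15 664 mm², x = 95 mm, Ī = 41 358 181 mm⁴.
By symmetry the centroid is at mid-width, x̄ = 95 mm.
All pieces are centred on the vertical centroidal axis, so I = ΣĪ (holes subtracted) = 15 800 152 mm⁴.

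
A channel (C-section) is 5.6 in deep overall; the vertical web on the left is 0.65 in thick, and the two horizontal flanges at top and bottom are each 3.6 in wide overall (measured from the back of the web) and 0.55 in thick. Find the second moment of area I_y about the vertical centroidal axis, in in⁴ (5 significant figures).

Split into non-overlapping primitives; take the origin at the lower-left of the bounding box.
Web: 0.65 × 5.6, A = 3.64 in², x = 0.325 in, Ī = 0.1281583 in⁴.
Top flange (beyond web): 2.95 × 0.55, A = 1.6225 in², x = 2.125 in, Ī = 1.176651 in⁴.
Bottom flange (beyond web): 2.95 × 0.55, A = 1.6225 in², x = 2.125 in, Ī = 1.176651 in⁴.
Centroid: x̄ = ΣA·x / ΣA = 1.173366 in.
Transfer each piece to the vertical centroidal axis using Ī + A·d² with d = x − 1.173366:
  web: d = -0.848366 in → contributes +2.747957 in⁴
  top flange (beyond web): d = 0.951634 in → contributes +2.645998 in⁴
  bottom flange (beyond web): d = 0.951634 in → contributes +2.645998 in⁴
Total I = 8.039953 in⁴.

I_y ≈ 8.0400 in⁴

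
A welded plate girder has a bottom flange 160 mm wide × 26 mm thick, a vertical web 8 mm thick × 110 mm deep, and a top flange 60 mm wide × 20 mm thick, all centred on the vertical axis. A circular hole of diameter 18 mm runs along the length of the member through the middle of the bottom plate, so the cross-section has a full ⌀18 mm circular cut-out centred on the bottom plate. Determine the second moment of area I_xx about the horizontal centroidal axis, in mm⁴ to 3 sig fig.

Break the section into simple shapes (no overlaps), measuring from the bottom-left corner of the bounding box.
Bottom plate: 160 × 26, A = 4 160 mm², y = 13 mm, Ī = 234 347 mm⁴.
Web plate: 8 × 110, A = 880 mm², y = 81 mm, Ī = 887 333 mm⁴.
Top plate: 60 × 20, A = 1 200 mm², y = 146 mm, Ī = 40 000 mm⁴.
Hole (subtracted): ⌀18, A = 254.47 mm², y = 13 mm, Ī = 5 153 mm⁴.
Centroid: ȳ = ΣA·y / ΣA = 49.662 mm.
Transfer each piece to the horizontal centroidal axis using Ī + A·d² with d = y − 49.662:
  bottom plate: d = -36.662 mm → contributes +5 825 734 mm⁴
  web plate: d = 31.338 mm → contributes +1 751 569 mm⁴
  top plate: d = 96.338 mm → contributes +11 177 272 mm⁴
  hole: d = -36.662 mm → contributes −347 181 mm⁴
Total I = 18 407 394 mm⁴.

I_xx ≈ 1.84 × 10⁷ mm⁴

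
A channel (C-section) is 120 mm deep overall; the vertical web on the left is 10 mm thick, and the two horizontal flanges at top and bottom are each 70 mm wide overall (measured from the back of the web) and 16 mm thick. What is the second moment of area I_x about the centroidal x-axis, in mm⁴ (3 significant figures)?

I_x ≈ 6.67 × 10⁶ mm⁴

Treat the section as a set of non-overlapping primitives; coordinates are from the bounding-box lower-left.
Web: 10 × 120, A = 1 200 mm², y = 60 mm, Ī = 1 440 000 mm⁴.
Top flange (beyond web): 60 × 16, A = 960 mm², y = 112 mm, Ī = 20 480 mm⁴.
Bottom flange (beyond web): 60 × 16, A = 960 mm², y = 8 mm, Ī = 20 480 mm⁴.
By symmetry the centroid is at mid-height, ȳ = 60 mm.
Transfer each piece to the centroidal x-axis using Ī + A·d² with d = y − 60:
  web: d = 0 mm → contributes +1 440 000 mm⁴
  top flange (beyond web): d = 52 mm → contributes +2 616 320 mm⁴
  bottom flange (beyond web): d = -52 mm → contributes +2 616 320 mm⁴
Total I = 6 672 640 mm⁴.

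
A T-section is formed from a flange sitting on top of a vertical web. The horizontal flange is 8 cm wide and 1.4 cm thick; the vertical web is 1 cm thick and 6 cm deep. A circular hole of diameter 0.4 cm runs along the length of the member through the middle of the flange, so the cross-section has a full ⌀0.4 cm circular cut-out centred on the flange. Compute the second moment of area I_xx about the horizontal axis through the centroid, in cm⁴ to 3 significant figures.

Break the section into simple shapes (no overlaps), measuring from the bottom-left corner of the bounding box.
Flange: 8 × 1.4, A = 11.2 cm², y = 6.7 cm, Ī = 1.8293 cm⁴.
Web: 1 × 6, A = 6 cm², y = 3 cm, Ī = 18 cm⁴.
Hole (subtracted): ⌀0.4, A = 0.12566 cm², y = 6.7 cm, Ī = 0.0012566 cm⁴.
Centroid: ȳ = ΣA·y / ΣA = 5.3998 cm.
Transfer each piece to the horizontal axis through the centroid using Ī + A·d² with d = y − 5.3998:
  flange: d = 1.3002 cm → contributes +20.763 cm⁴
  web: d = -2.3998 cm → contributes +52.554 cm⁴
  hole: d = 1.3002 cm → contributes −0.21369 cm⁴
Total I = 73.104 cm⁴.

I_xx ≈ 73.1 cm⁴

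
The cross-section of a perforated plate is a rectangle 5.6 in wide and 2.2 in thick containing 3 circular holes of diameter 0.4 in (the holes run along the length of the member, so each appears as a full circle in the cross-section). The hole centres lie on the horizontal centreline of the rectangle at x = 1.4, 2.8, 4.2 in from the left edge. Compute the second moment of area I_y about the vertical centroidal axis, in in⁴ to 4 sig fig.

I_y ≈ 31.70 in⁴

Treat the section as a set of non-overlapping primitives; coordinates are from the bounding-box lower-left.
Plate: 5.6 × 2.2, A = 12.32 in², x = 2.8 in, Ī = 32.1963 in⁴.
Hole 1 (subtracted): ⌀0.4, A = 0.125664 in², x = 1.4 in, Ī = 0.00125664 in⁴.
Hole 2 (subtracted): ⌀0.4, A = 0.125664 in², x = 2.8 in, Ī = 0.00125664 in⁴.
Hole 3 (subtracted): ⌀0.4, A = 0.125664 in², x = 4.2 in, Ī = 0.00125664 in⁴.
By symmetry the centroid is at mid-width, x̄ = 2.8 in.
Transfer each piece to the vertical centroidal axis using Ī + A·d² with d = x − 2.8:
  plate: d = 0 in → contributes +32.1963 in⁴
  hole 1: d = -1.4 in → contributes −0.247558 in⁴
  hole 2: d = 0 in → contributes −0.00125664 in⁴
  hole 3: d = 1.4 in → contributes −0.247558 in⁴
Total I = 31.6999 in⁴.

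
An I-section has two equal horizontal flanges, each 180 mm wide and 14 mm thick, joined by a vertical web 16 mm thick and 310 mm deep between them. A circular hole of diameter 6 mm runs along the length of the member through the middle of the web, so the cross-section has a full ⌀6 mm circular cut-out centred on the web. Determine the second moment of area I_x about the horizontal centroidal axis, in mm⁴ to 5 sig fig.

I_x ≈ 1.7207 × 10⁸ mm⁴

Decompose the section into non-overlapping parts with the origin at the bottom-left of its bounding rectangle.
Bottom flange: 180 × 14, A = 2 520 mm², y = 7 mm, Ī = 41 160 mm⁴.
Web: 16 × 310, A = 4 960 mm², y = 169 mm, Ī = 39 721 333 mm⁴.
Top flange: 180 × 14, A = 2 520 mm², y = 331 mm, Ī = 41 160 mm⁴.
Hole (subtracted): ⌀6, A = 28.27433 mm², y = 169 mm, Ī = 63.61725 mm⁴.
By symmetry the centroid is at mid-height, ȳ = 169 mm.
Transfer each piece to the horizontal centroidal axis using Ī + A·d² with d = y − 169:
  bottom flange: d = -162 mm → contributes +66 176 040 mm⁴
  web: d = 0 mm → contributes +39 721 333 mm⁴
  top flange: d = 162 mm → contributes +66 176 040 mm⁴
  hole: d = 0 mm → contributes −63.61725 mm⁴
Total I = 172 073 350 mm⁴.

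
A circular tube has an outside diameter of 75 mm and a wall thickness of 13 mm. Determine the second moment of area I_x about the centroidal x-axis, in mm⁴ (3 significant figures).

I_x ≈ 1.27 × 10⁶ mm⁴

Split into non-overlapping primitives; take the origin at the lower-left of the bounding box.
Outer circle: ⌀75, A = 4417.9 mm², y = 37.5 mm, Ī = 1 553 156 mm⁴.
Bore (subtracted): ⌀49, A = 1885.7 mm², y = 37.5 mm, Ī = 282 979 mm⁴.
By symmetry the centroid is at mid-height, ȳ = 37.5 mm.
All pieces are centred on the centroidal x-axis, so I = ΣĪ (holes subtracted) = 1 270 177 mm⁴.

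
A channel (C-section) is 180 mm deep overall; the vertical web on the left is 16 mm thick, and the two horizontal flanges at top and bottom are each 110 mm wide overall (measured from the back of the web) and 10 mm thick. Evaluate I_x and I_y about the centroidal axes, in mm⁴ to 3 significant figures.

Break the section into simple shapes (no overlaps), measuring from the bottom-left corner of the bounding box.
Web: 16 × 180, A = 2 880 mm², y = 90 mm, Ī = 7 776 000 mm⁴.
Top flange (beyond web): 94 × 10, A = 940 mm², y = 175 mm, Ī = 7833.3 mm⁴.
Bottom flange (beyond web): 94 × 10, A = 940 mm², y = 5 mm, Ī = 7833.3 mm⁴.
By symmetry the centroid is at mid-height, ȳ = 90 mm.
Transfer each piece to the centroidal x-axis using Ī + A·d² with d = y − 90:
  web: d = 0 mm → contributes +7 776 000 mm⁴
  top flange (beyond web): d = 85 mm → contributes +6 799 333 mm⁴
  bottom flange (beyond web): d = -85 mm → contributes +6 799 333 mm⁴
Total I = 21 374 667 mm⁴.
For the y-axis: x̄ = 29.723 mm.
Repeating about the centroidal y-axis gives I_y = 4 886 621 mm⁴.

I_x ≈ 2.14 × 10⁷ mm⁴, I_y ≈ 4.89 × 10⁶ mm⁴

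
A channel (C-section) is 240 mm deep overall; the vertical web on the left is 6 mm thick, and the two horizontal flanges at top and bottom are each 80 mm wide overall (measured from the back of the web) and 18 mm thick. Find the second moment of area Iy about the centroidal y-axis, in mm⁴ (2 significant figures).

Treat the section as a set of non-overlapping primitives; coordinates are from the bounding-box lower-left.
Web: 6 × 240, A = 1 440 mm², x = 3 mm, Ī = 4 320 mm⁴.
Top flange (beyond web): 74 × 18, A = 1 332 mm², x = 43 mm, Ī = 607 836 mm⁴.
Bottom flange (beyond web): 74 × 18, A = 1 332 mm², x = 43 mm, Ī = 607 836 mm⁴.
Centroid: x̄ = ΣA·x / ΣA = 28.96 mm.
Transfer each piece to the centroidal y-axis using Ī + A·d² with d = x − 28.96:
  web: d = -25.96 mm → contributes +975 134 mm⁴
  top flange (beyond web): d = 14.04 mm → contributes +870 218 mm⁴
  bottom flange (beyond web): d = 14.04 mm → contributes +870 218 mm⁴
Total I = 2 715 571 mm⁴.

Iy ≈ 2.7 × 10⁶ mm⁴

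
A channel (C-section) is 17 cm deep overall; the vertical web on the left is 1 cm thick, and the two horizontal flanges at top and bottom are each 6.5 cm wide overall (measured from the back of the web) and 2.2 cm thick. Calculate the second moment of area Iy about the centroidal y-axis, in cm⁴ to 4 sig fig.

Split into non-overlapping primitives; take the origin at the lower-left of the bounding box.
Web: 1 × 17, A = 17 cm², x = 0.5 cm, Ī = 1.41667 cm⁴.
Top flange (beyond web): 5.5 × 2.2, A = 12.1 cm², x = 3.75 cm, Ī = 30.5021 cm⁴.
Bottom flange (beyond web): 5.5 × 2.2, A = 12.1 cm², x = 3.75 cm, Ī = 30.5021 cm⁴.
Centroid: x̄ = ΣA·x / ΣA = 2.40898 cm.
Transfer each piece to the centroidal y-axis using Ī + A·d² with d = x − 2.40898:
  web: d = -1.90898 cm → contributes +63.3682 cm⁴
  top flange (beyond web): d = 1.34102 cm → contributes +52.2619 cm⁴
  bottom flange (beyond web): d = 1.34102 cm → contributes +52.2619 cm⁴
Total I = 167.892 cm⁴.

Iy ≈ 167.9 cm⁴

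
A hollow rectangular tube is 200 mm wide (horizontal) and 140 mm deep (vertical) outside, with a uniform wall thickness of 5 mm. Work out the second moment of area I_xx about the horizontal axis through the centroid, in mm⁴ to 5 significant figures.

I_xx ≈ 1.0948 × 10⁷ mm⁴

Break the section into simple shapes (no overlaps), measuring from the bottom-left corner of the bounding box.
Outer rectangle: 200 × 140, A = 28 000 mm², y = 70 mm, Ī = 45 733 333 mm⁴.
Inner void (subtracted): 190 × 130, A = 24 700 mm², y = 70 mm, Ī = 34 785 833 mm⁴.
By symmetry the centroid is at mid-height, ȳ = 70 mm.
All pieces are centred on the horizontal axis through the centroid, so I = ΣĪ (holes subtracted) = 10 947 500 mm⁴.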